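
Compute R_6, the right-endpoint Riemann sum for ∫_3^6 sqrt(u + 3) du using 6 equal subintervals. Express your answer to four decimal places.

Δu = (6 − 3)/6 = 0.5.
Right endpoints: 3.5, 4, 4.5, 5, 5.5, 6.
f(3.5) ≈ 2.5495, f(4) ≈ 2.6458, f(4.5) ≈ 2.7386, f(5) ≈ 2.8284, f(5.5) ≈ 2.9155, f(6) ≈ 3.0000.
Sum = Δu · [f(3.5) + f(4) + f(4.5) + ...].
Sum ≈ 8.3389.

8.3389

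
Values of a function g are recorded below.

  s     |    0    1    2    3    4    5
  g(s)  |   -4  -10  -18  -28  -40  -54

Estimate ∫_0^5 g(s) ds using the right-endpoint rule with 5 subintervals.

-150

Δs = 1.
Sum = 1·[(-10) + (-18) + (-28) + (-40) + (-54)] = -150.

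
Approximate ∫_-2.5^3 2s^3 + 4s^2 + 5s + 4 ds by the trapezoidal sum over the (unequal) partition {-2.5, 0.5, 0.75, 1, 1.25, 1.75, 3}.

Subinterval widths: 3, 0.25, 0.25, 0.25, 0.5, 1.25.
f(-2.5) = -14.75, f(0.5) = 7.75, f(0.75) = 10.84375, f(1) = 15, f(1.25) = 20.40625, f(1.75) = 35.71875, f(3) = 109.
On each subinterval the trapezoid contributes (Δs_i/2)·[f(s_{i-1}) + f(s_i)].
Sum = 103.9609375.

103.9609375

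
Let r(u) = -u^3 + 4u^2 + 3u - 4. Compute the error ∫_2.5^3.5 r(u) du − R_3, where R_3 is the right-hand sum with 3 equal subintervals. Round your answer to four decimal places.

Exact integral: ∫_2.5^3.5 r(u) du ≈ 13.583333.
R_3 ≈ 13.449074.
Error ≈ 13.583333 − 13.449074 ≈ 0.1343.

0.1343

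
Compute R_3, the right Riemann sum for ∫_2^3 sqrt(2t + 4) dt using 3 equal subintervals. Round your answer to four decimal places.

3.0537

Δt = (3 − 2)/3 = 1/3.
Right endpoints: 7/3, 8/3, 3.
f(7/3) ≈ 2.9439, f(8/3) ≈ 3.0551, f(3) ≈ 3.1623.
Sum = Δt · [f(7/3) + f(8/3) + f(3)].
Sum ≈ 3.0537.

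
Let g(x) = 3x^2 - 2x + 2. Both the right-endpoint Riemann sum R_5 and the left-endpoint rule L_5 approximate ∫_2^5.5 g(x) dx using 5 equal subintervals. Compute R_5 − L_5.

R_5 = 165.095.
L_5 = 114.87.
R_5 − L_5 = 50.225.

50.225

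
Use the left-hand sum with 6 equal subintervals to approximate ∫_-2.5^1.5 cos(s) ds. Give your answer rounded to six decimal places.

Δs = (1.5 − (-2.5))/6 = 2/3.
Left endpoints: -2.5, -11/6, -7/6, -0.5, 1/6, 5/6.
f(-2.5) ≈ -0.801144, f(-11/6) ≈ -0.259531, f(-7/6) ≈ 0.393219, f(-0.5) ≈ 0.877583, f(1/6) ≈ 0.986143, f(5/6) ≈ 0.672412.
Sum = Δs · [f(-2.5) + f(-11/6) + f(-7/6) + ...].
Sum ≈ 1.245788.

1.245788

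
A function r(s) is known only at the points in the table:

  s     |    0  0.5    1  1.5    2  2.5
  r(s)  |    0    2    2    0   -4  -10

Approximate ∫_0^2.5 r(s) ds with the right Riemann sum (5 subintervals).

-5

Δs = 0.5.
Sum = 0.5·[2 + 2 + 0 + (-4) + (-10)] = -5.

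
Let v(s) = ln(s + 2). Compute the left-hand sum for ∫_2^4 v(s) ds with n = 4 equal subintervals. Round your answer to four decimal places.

Δs = (4 − 2)/4 = 0.5.
Left endpoints: 2, 2.5, 3, 3.5.
v(2) ≈ 1.3863, v(2.5) ≈ 1.5041, v(3) ≈ 1.6094, v(3.5) ≈ 1.7047.
Sum = Δs · [v(2) + v(2.5) + v(3) + v(3.5)].
Sum ≈ 3.1023.

3.1023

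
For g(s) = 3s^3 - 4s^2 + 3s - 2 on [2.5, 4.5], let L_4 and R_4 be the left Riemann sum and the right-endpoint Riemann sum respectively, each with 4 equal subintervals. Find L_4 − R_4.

L_4 = 152.75.
R_4 = 241.
L_4 − R_4 = -88.25.

-88.25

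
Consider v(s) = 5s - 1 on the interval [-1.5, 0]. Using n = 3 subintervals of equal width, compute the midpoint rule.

Δs = (0 − (-1.5))/3 = 0.5.
Midpoints: -1.25, -0.75, -0.25.
v(-1.25) = -7.25, v(-0.75) = -4.75, v(-0.25) = -2.25.
Sum = Δs · [v(-1.25) + v(-0.75) + v(-0.25)].
Sum = -7.125.

-7.125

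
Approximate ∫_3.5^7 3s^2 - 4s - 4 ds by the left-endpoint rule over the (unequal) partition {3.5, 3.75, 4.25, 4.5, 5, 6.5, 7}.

168.828125

Subinterval widths: 0.25, 0.5, 0.25, 0.5, 1.5, 0.5.
Left endpoints: 3.5, 3.75, 4.25, 4.5, 5, 6.5.
f(3.5) = 18.75, f(3.75) = 23.1875, f(4.25) = 33.1875, f(4.5) = 38.75, f(5) = 51, f(6.5) = 96.75.
Sum = Σ Δs_i · f(s_i).
Sum = 168.828125.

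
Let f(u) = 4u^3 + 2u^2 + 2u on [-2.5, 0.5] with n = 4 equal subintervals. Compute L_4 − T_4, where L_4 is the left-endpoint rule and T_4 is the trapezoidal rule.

-21.375

L_4 = -58.6875.
T_4 = -37.3125.
L_4 − T_4 = -21.375.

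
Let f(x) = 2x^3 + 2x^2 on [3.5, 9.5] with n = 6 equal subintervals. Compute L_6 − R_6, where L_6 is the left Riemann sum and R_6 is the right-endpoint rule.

-1785

L_6 = 3689.
R_6 = 5474.
L_6 − R_6 = -1785.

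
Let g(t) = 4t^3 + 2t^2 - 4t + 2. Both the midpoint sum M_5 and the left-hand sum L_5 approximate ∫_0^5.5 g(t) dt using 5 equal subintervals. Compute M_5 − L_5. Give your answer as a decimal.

M_5 = 957.06875.
L_5 = 628.1.
M_5 − L_5 = 328.96875.

328.96875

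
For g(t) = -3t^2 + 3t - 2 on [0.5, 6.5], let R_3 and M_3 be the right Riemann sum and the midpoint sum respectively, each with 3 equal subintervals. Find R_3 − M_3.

R_3 = -343.5.
M_3 = -217.5.
R_3 − M_3 = -126.

-126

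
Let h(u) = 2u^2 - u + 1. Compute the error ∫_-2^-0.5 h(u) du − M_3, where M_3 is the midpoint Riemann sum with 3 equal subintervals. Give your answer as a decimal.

Exact integral: ∫_-2^-0.5 h(u) du = 8.625.
M_3 = 8.5625.
Error = 8.625 − 8.5625 = 0.0625.

0.0625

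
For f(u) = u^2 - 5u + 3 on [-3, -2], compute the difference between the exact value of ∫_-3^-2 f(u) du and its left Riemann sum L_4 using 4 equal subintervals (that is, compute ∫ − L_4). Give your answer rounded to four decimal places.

Exact integral: ∫_-3^-2 f(u) du ≈ 21.833333.
L_4 = 23.09375.
Error ≈ 21.833333 − 23.09375 ≈ -1.2604.

-1.2604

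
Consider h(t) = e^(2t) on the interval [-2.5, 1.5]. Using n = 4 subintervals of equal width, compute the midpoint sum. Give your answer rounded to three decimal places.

8.543

Δt = (1.5 − (-2.5))/4 = 1.
Midpoints: -2, -1, 0, 1.
h(-2) ≈ 0.018, h(-1) ≈ 0.135, h(0) ≈ 1.000, h(1) ≈ 7.389.
Sum = Δt · [h(-2) + h(-1) + h(0) + h(1)].
Sum ≈ 8.543.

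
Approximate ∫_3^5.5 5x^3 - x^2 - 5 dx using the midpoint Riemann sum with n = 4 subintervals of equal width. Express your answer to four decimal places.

Δx = (5.5 − 3)/4 = 0.625.
Midpoints: 3.3125, 3.9375, 4.5625, 5.1875.
f(3.3125) = 678961/4096, f(3.9375) = 1166251/4096, f(4.5625) = 1839341/4096, f(5.1875) = 2728231/4096.
Sum = Δx · [f(3.3125) + f(3.9375) + f(4.5625) + f(5.1875)].
Sum ≈ 978.5132.

978.5132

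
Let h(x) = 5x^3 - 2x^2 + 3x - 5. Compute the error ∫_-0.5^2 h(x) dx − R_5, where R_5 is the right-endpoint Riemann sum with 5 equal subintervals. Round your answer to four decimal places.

Exact integral: ∫_-0.5^2 h(x) dx ≈ 7.630208.
R_5 = 18.75.
Error ≈ 7.630208 − 18.75 ≈ -11.1198.

-11.1198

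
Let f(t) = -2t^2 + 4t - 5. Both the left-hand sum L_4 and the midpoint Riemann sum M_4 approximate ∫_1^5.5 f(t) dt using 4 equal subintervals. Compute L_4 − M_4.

L_4 = -53.3671875.
M_4 = -73.30078125.
L_4 − M_4 = 19.93359375.

19.93359375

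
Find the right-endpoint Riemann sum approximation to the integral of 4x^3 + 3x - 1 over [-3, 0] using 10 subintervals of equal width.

Δx = (0 − (-3))/10 = 0.3.
Right endpoints: -2.7, -2.4, -2.1, -1.8, -1.5, -1.2, -0.9, -0.6, -0.3, 0.
f(-2.7) = -87.832, f(-2.4) = -63.496, f(-2.1) = -44.344, f(-1.8) = -29.728, f(-1.5) = -19, f(-1.2) = -11.512, f(-0.9) = -6.616, f(-0.6) = -3.664, f(-0.3) = -2.008, f(0) = -1.
Sum = Δx · [f(-2.7) + f(-2.4) + f(-2.1) + ...].
Sum = -80.76.

-80.76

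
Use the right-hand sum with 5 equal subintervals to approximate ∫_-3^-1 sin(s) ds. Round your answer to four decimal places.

-1.6499

Δs = (-1 − (-3))/5 = 0.4.
Right endpoints: -2.6, -2.2, -1.8, -1.4, -1.
f(-2.6) ≈ -0.5155, f(-2.2) ≈ -0.8085, f(-1.8) ≈ -0.9738, f(-1.4) ≈ -0.9854, f(-1) ≈ -0.8415.
Sum = Δs · [f(-2.6) + f(-2.2) + f(-1.8) + f(-1.4) + f(-1)].
Sum ≈ -1.6499.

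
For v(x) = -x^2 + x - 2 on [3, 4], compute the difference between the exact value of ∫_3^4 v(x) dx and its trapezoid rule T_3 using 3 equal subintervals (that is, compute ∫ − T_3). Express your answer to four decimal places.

0.0185

Exact integral: ∫_3^4 v(x) dx ≈ -10.833333.
T_3 ≈ -10.851852.
Error ≈ -10.833333 − (-10.851852) ≈ 0.0185.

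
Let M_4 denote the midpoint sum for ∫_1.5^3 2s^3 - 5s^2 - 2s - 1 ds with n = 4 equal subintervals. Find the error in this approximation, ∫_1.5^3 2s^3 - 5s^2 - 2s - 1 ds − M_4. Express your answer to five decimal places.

Exact integral: ∫_1.5^3 f(s) ds = -9.65625.
M_4 ≈ -9.8056641.
Error ≈ -9.65625 − (-9.8056641) ≈ 0.14941.

0.14941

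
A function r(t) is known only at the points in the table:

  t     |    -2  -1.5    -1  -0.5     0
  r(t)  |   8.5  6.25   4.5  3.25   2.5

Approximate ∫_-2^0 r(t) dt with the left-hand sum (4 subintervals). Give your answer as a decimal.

11.25

Δt = 0.5.
Sum = 0.5·[8.5 + 6.25 + 4.5 + 3.25] = 11.25.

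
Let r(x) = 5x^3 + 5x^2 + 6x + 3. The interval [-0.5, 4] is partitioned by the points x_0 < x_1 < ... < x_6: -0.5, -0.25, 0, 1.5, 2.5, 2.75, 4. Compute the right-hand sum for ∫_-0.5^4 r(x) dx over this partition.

762.8203125

Subinterval widths: 0.25, 0.25, 1.5, 1, 0.25, 1.25.
Right endpoints: -0.25, 0, 1.5, 2.5, 2.75, 4.
r(-0.25) = 1.734375, r(0) = 3, r(1.5) = 40.125, r(2.5) = 127.375, r(2.75) = 161.296875, r(4) = 427.
Sum = Σ Δx_i · r(x_i).
Sum = 762.8203125.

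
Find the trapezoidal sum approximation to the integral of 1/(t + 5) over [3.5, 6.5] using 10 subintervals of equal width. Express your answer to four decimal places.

Δt = (6.5 − 3.5)/10 = 0.3.
f(3.5) = 2/17, f(3.8) = 5/44, f(4.1) = 10/91, f(4.4) = 5/47, f(4.7) = 10/97, f(5) = 0.1, f(5.3) = 10/103, f(5.6) = 5/53, f(5.9) = 10/109, f(6.2) = 5/56, f(6.5) = 2/23.
T_10 = (Δt/2)·[f(t_0) + 2f(t_1) + ... + 2f(t_{9}) + f(t_10)].
Sum ≈ 0.3023.

0.3023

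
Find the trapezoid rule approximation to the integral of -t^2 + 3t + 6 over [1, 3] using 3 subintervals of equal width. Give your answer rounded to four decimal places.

Δt = (3 − 1)/3 = 2/3.
f(1) = 8, f(5/3) = 74/9, f(7/3) = 68/9, f(3) = 6.
T_3 = (Δt/2)·[f(t_0) + 2f(t_1) + 2f(t_2) + f(t_3)].
Sum ≈ 15.1852.

15.1852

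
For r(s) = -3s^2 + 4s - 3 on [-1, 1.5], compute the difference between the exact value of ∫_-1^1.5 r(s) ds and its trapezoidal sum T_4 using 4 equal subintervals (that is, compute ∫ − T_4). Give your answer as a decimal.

Exact integral: ∫_-1^1.5 r(s) ds = -9.375.
T_4 = -9.86328125.
Error = -9.375 − (-9.86328125) = 0.48828125.

0.48828125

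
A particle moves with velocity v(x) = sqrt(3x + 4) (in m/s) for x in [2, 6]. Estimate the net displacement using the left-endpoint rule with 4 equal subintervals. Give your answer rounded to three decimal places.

Δx = (6 − 2)/4 = 1.
Left endpoints: 2, 3, 4, 5.
v(2) ≈ 3.162, v(3) ≈ 3.606, v(4) ≈ 4.000, v(5) ≈ 4.359.
Sum = Δx · [v(2) + v(3) + v(4) + v(5)].
Sum ≈ 15.127.

15.127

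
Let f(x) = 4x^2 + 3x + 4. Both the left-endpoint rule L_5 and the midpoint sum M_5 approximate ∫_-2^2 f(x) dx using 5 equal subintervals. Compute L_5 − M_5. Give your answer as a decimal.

-2.24

L_5 = 34.24.
M_5 = 36.48.
L_5 − M_5 = -2.24.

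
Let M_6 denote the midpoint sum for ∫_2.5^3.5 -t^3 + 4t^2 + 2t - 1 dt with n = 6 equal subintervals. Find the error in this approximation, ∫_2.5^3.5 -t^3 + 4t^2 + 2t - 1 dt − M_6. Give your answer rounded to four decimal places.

-0.0116

Exact integral: ∫_2.5^3.5 f(t) dt ≈ 13.583333.
M_6 ≈ 13.594907.
Error ≈ 13.583333 − 13.594907 ≈ -0.0116.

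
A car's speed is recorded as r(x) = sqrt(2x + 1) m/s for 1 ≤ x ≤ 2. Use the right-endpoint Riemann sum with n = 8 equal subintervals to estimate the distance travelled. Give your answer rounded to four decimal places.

Δx = (2 − 1)/8 = 0.125.
Right endpoints: 1.125, 1.25, 1.375, 1.5, 1.625, 1.75, 1.875, 2.
r(1.125) ≈ 1.8028, r(1.25) ≈ 1.8708, r(1.375) ≈ 1.9365, r(1.5) ≈ 2.0000, r(1.625) ≈ 2.0616, r(1.75) ≈ 2.1213, r(1.875) ≈ 2.1794, r(2) ≈ 2.2361.
Sum = Δx · [r(1.125) + r(1.25) + r(1.375) + ...].
Sum ≈ 2.0261.

2.0261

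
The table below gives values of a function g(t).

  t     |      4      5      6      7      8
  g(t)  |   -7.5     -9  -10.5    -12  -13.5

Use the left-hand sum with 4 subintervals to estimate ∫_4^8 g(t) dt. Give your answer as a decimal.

Δt = 1.
Sum = 1·[(-7.5) + (-9) + (-10.5) + (-12)] = -39.

-39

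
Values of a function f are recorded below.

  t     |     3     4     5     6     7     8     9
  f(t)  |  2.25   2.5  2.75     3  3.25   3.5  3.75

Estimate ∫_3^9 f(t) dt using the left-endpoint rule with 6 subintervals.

Δt = 1.
Sum = 1·[2.25 + 2.5 + 2.75 + 3 + 3.25 + 3.5] = 17.25.

17.25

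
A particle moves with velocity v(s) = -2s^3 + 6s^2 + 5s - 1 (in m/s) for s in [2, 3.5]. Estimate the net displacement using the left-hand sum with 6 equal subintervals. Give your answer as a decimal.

Δs = (3.5 − 2)/6 = 0.25.
Left endpoints: 2, 2.25, 2.5, 2.75, 3, 3.25.
v(2) = 17, v(2.25) = 17.84375, v(2.5) = 17.75, v(2.75) = 16.53125, v(3) = 14, v(3.25) = 9.96875.
Sum = Δs · [v(2) + v(2.25) + v(2.5) + ...].
Sum = 23.2734375.

23.2734375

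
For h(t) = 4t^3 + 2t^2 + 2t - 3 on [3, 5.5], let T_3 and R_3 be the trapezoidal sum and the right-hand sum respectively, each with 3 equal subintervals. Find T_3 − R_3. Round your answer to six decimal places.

-252.083333

T_3 ≈ 956.06481481.
R_3 ≈ 1208.14814815.
T_3 − R_3 ≈ -252.083333.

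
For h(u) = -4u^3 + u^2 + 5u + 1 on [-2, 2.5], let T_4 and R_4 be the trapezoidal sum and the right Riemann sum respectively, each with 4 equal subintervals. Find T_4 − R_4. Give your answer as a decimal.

T_4 = -6.9609375.
R_4 = -46.1953125.
T_4 − R_4 = 39.234375.

39.234375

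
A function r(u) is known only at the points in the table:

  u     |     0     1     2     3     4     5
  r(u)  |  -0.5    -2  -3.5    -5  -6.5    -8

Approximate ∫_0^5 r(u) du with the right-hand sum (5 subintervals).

Δu = 1.
Sum = 1·[(-2) + (-3.5) + (-5) + (-6.5) + (-8)] = -25.

-25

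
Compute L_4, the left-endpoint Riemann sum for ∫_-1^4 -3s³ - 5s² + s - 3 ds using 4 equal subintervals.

Δs = (4 − (-1))/4 = 1.25.
Left endpoints: -1, 0.25, 1.5, 2.75.
f(-1) = -6, f(0.25) = -3.109375, f(1.5) = -22.875, f(2.75) = -100.453125.
Sum = Δs · [f(-1) + f(0.25) + f(1.5) + f(2.75)].
Sum = -165.546875.

-165.546875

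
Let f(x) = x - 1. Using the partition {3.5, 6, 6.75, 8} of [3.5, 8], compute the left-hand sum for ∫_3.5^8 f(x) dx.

Subinterval widths: 2.5, 0.75, 1.25.
Left endpoints: 3.5, 6, 6.75.
f(3.5) = 2.5, f(6) = 5, f(6.75) = 5.75.
Sum = Σ Δx_i · f(x_i).
Sum = 17.1875.

17.1875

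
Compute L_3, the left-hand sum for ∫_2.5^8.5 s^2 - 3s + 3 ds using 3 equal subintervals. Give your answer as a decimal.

Δs = (8.5 − 2.5)/3 = 2.
Left endpoints: 2.5, 4.5, 6.5.
f(2.5) = 1.75, f(4.5) = 9.75, f(6.5) = 25.75.
Sum = Δs · [f(2.5) + f(4.5) + f(6.5)].
Sum = 74.5.

74.5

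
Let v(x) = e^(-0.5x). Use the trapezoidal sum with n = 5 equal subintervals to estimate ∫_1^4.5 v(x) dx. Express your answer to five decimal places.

Δx = (4.5 − 1)/5 = 0.7.
v(1) ≈ 0.60653, v(1.7) ≈ 0.42741, v(2.4) ≈ 0.30119, v(3.1) ≈ 0.21225, v(3.8) ≈ 0.14957, v(4.5) ≈ 0.10540.
T_5 = (Δx/2)·[v(x_0) + 2v(x_1) + ... + 2v(x_{4}) + v(x_5)].
Sum ≈ 1.01247.

1.01247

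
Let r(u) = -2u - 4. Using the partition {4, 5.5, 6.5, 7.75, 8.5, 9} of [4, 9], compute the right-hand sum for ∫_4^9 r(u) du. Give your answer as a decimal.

Subinterval widths: 1.5, 1, 1.25, 0.75, 0.5.
Right endpoints: 5.5, 6.5, 7.75, 8.5, 9.
r(5.5) = -15, r(6.5) = -17, r(7.75) = -19.5, r(8.5) = -21, r(9) = -22.
Sum = Σ Δu_i · r(u_i).
Sum = -90.625.

-90.625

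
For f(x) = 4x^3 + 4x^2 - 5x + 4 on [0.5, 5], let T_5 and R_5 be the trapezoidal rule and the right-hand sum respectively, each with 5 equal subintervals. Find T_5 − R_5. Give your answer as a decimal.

-259.2

T_5 = 770.04.
R_5 = 1029.24.
T_5 − R_5 = -259.2.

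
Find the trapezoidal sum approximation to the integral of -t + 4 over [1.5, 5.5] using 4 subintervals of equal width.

2

Δt = (5.5 − 1.5)/4 = 1.
f(1.5) = 2.5, f(2.5) = 1.5, f(3.5) = 0.5, f(4.5) = -0.5, f(5.5) = -1.5.
T_4 = (Δt/2)·[f(t_0) + 2f(t_1) + 2f(t_2) + 2f(t_3) + f(t_4)].
Sum = 2.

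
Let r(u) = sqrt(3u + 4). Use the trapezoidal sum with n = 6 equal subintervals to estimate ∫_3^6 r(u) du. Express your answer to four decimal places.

12.5129

Δu = (6 − 3)/6 = 0.5.
r(3) ≈ 3.6056, r(3.5) ≈ 3.8079, r(4) ≈ 4.0000, r(4.5) ≈ 4.1833, r(5) ≈ 4.3589, r(5.5) ≈ 4.5277, r(6) ≈ 4.6904.
T_6 = (Δu/2)·[r(u_0) + 2r(u_1) + ... + 2r(u_{5}) + r(u_6)].
Sum ≈ 12.5129.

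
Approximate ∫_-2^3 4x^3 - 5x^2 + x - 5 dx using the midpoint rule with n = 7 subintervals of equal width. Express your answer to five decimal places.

-16.04592

Δx = (3 − (-2))/7 = 5/7.
Midpoints: -23/14, -13/14, -3/14, 0.5, 17/14, 27/14, 37/14.
f(-23/14) = -51963/1372, f(-13/14) = -18443/1372, f(-3/14) = -7523/1372, f(0.5) = -5.25, f(17/14) = -5483/1372, f(27/14) = 9637/1372, f(37/14) = 50157/1372.
Sum = Δx · [f(-23/14) + f(-13/14) + f(-3/14) + ...].
Sum ≈ -16.04592.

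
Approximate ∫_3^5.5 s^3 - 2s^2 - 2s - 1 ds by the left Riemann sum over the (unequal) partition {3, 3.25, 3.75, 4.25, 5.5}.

50.33203125

Subinterval widths: 0.25, 0.5, 0.5, 1.25.
Left endpoints: 3, 3.25, 3.75, 4.25.
f(3) = 2, f(3.25) = 5.703125, f(3.75) = 16.109375, f(4.25) = 31.140625.
Sum = Σ Δs_i · f(s_i).
Sum = 50.33203125.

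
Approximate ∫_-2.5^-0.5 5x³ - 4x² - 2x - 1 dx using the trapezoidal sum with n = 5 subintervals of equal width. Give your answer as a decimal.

-66.83

Δx = (-0.5 − (-2.5))/5 = 0.4.
f(-2.5) = -99.125, f(-2.1) = -60.745, f(-1.7) = -33.725, f(-1.3) = -16.145, f(-0.9) = -6.085, f(-0.5) = -1.625.
T_5 = (Δx/2)·[f(x_0) + 2f(x_1) + ... + 2f(x_{4}) + f(x_5)].
Sum = -66.83.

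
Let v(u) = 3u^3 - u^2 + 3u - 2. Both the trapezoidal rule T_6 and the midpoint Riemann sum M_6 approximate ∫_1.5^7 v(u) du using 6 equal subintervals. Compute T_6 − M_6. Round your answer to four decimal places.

T_6 ≈ 1771.561777.
M_6 ≈ 1728.523799.
T_6 − M_6 ≈ 43.0380.

43.0380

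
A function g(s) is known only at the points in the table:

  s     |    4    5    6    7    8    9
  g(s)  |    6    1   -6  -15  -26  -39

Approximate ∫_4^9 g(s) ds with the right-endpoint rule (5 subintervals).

Δs = 1.
Sum = 1·[1 + (-6) + (-15) + (-26) + (-39)] = -85.

-85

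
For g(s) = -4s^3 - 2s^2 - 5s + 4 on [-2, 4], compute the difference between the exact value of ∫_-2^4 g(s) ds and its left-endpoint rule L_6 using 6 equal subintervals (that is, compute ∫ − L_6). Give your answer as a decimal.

-157

Exact integral: ∫_-2^4 g(s) ds = -294.
L_6 = -137.
Error = -294 − (-137) = -157.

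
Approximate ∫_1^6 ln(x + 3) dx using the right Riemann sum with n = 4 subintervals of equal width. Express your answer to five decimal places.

Δx = (6 − 1)/4 = 1.25.
Right endpoints: 2.25, 3.5, 4.75, 6.
f(2.25) ≈ 1.65823, f(3.5) ≈ 1.87180, f(4.75) ≈ 2.04769, f(6) ≈ 2.19722.
Sum = Δx · [f(2.25) + f(3.5) + f(4.75) + f(6)].
Sum ≈ 9.71868.

9.71868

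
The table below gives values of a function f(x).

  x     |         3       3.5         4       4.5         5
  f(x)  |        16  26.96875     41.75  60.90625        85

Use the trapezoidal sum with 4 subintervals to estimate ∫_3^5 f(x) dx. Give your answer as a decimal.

Δx = 0.5.
T_4 = (0.5/2)·[16 + 2·26.96875 + 2·41.75 + 2·60.90625 + 85] = 90.0625.

90.0625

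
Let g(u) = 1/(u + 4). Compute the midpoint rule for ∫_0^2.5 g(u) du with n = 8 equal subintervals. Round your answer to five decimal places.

Δu = (2.5 − 0)/8 = 0.3125.
Midpoints: 0.15625, 0.46875, 0.78125, 1.09375, 1.40625, 1.71875, 2.03125, 2.34375.
g(0.15625) = 32/133, g(0.46875) = 32/143, g(0.78125) = 32/153, g(1.09375) = 32/163, g(1.40625) = 32/173, g(1.71875) = 32/183, g(2.03125) = 32/193, g(2.34375) = 32/203.
Sum = Δu · [g(0.15625) + g(0.46875) + g(0.78125) + ...].
Sum ≈ 0.48535.

0.48535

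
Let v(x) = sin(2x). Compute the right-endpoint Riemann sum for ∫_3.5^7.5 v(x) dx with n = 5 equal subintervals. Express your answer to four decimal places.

Δx = (7.5 − 3.5)/5 = 0.8.
Right endpoints: 4.3, 5.1, 5.9, 6.7, 7.5.
v(4.3) ≈ 0.7344, v(5.1) ≈ -0.6999, v(5.9) ≈ -0.6935, v(6.7) ≈ 0.7404, v(7.5) ≈ 0.6503.
Sum = Δx · [v(4.3) + v(5.1) + v(5.9) + v(6.7) + v(7.5)].
Sum ≈ 0.5853.

0.5853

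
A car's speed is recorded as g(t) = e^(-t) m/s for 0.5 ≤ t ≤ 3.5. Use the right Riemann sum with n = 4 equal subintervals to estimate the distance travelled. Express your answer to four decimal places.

Δt = (3.5 − 0.5)/4 = 0.75.
Right endpoints: 1.25, 2, 2.75, 3.5.
g(1.25) ≈ 0.2865, g(2) ≈ 0.1353, g(2.75) ≈ 0.0639, g(3.5) ≈ 0.0302.
Sum = Δt · [g(1.25) + g(2) + g(2.75) + g(3.5)].
Sum ≈ 0.3870.

0.3870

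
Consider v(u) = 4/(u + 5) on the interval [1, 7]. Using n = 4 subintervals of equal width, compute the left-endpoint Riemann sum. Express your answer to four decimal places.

3.0381

Δu = (7 − 1)/4 = 1.5.
Left endpoints: 1, 2.5, 4, 5.5.
v(1) = 2/3, v(2.5) = 8/15, v(4) = 4/9, v(5.5) = 8/21.
Sum = Δu · [v(1) + v(2.5) + v(4) + v(5.5)].
Sum ≈ 3.0381.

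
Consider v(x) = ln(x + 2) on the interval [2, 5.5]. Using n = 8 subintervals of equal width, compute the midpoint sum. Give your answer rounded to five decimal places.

Δx = (5.5 − 2)/8 = 0.4375.
Midpoints: 2.21875, 2.65625, 3.09375, 3.53125, 3.96875, 4.40625, 4.84375, 5.28125.
v(2.21875) ≈ 1.43954, v(2.65625) ≈ 1.53821, v(3.09375) ≈ 1.62801, v(3.53125) ≈ 1.71041, v(3.96875) ≈ 1.78654, v(4.40625) ≈ 1.85727, v(4.84375) ≈ 1.92334, v(5.28125) ≈ 1.98530.
Sum = Δx · [v(2.21875) + v(2.65625) + v(3.09375) + ...].
Sum ≈ 6.06752.

6.06752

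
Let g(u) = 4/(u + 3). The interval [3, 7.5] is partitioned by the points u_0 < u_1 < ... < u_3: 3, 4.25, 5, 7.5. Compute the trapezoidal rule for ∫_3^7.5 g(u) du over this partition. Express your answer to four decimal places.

2.2571

Subinterval widths: 1.25, 0.75, 2.5.
g(3) = 2/3, g(4.25) = 16/29, g(5) = 0.5, g(7.5) = 8/21.
On each subinterval the trapezoid contributes (Δu_i/2)·[g(u_{i-1}) + g(u_i)].
Sum ≈ 2.2571.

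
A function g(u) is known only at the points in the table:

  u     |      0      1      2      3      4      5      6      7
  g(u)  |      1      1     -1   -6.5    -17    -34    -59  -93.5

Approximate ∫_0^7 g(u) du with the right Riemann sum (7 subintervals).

Δu = 1.
Sum = 1·[1 + (-1) + (-6.5) + (-17) + (-34) + (-59) + (-93.5)] = -210.

-210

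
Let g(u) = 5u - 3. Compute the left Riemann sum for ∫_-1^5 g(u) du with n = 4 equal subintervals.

19.5

Δu = (5 − (-1))/4 = 1.5.
Left endpoints: -1, 0.5, 2, 3.5.
g(-1) = -8, g(0.5) = -0.5, g(2) = 7, g(3.5) = 14.5.
Sum = Δu · [g(-1) + g(0.5) + g(2) + g(3.5)].
Sum = 19.5.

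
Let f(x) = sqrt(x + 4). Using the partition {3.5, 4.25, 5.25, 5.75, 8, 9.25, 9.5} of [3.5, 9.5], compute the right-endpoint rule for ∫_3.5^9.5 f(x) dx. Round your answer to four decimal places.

20.0197

Subinterval widths: 0.75, 1, 0.5, 2.25, 1.25, 0.25.
Right endpoints: 4.25, 5.25, 5.75, 8, 9.25, 9.5.
f(4.25) ≈ 2.8723, f(5.25) ≈ 3.0414, f(5.75) ≈ 3.1225, f(8) ≈ 3.4641, f(9.25) ≈ 3.6401, f(9.5) ≈ 3.6742.
Sum = Σ Δx_i · f(x_i).
Sum ≈ 20.0197.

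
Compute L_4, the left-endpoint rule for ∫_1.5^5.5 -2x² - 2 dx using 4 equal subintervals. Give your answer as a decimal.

Δx = (5.5 − 1.5)/4 = 1.
Left endpoints: 1.5, 2.5, 3.5, 4.5.
f(1.5) = -6.5, f(2.5) = -14.5, f(3.5) = -26.5, f(4.5) = -42.5.
Sum = Δx · [f(1.5) + f(2.5) + f(3.5) + f(4.5)].
Sum = -90.

-90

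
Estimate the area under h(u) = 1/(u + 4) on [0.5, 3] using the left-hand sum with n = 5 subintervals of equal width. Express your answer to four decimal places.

Δu = (3 − 0.5)/5 = 0.5.
Left endpoints: 0.5, 1, 1.5, 2, 2.5.
h(0.5) = 2/9, h(1) = 0.2, h(1.5) = 2/11, h(2) = 1/6, h(2.5) = 2/13.
Sum = Δu · [h(0.5) + h(1) + h(1.5) + h(2) + h(2.5)].
Sum ≈ 0.4623.

0.4623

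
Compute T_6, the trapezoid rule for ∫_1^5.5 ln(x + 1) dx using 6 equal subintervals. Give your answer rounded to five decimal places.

Δx = (5.5 − 1)/6 = 0.75.
f(1) ≈ 0.69315, f(1.75) ≈ 1.01160, f(2.5) ≈ 1.25276, f(3.25) ≈ 1.44692, f(4) ≈ 1.60944, f(4.75) ≈ 1.74920, f(5.5) ≈ 1.87180.
T_6 = (Δx/2)·[f(x_0) + 2f(x_1) + ... + 2f(x_{5}) + f(x_6)].
Sum ≈ 6.26430.

6.26430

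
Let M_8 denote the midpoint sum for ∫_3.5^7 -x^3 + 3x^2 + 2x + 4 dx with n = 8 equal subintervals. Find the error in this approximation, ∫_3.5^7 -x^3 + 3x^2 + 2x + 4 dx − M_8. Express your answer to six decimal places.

Exact integral: ∫_3.5^7 f(x) dx = -211.859375.
M_8 ≈ -211.14758301.
Error ≈ -211.859375 − (-211.14758301) ≈ -0.711792.

-0.711792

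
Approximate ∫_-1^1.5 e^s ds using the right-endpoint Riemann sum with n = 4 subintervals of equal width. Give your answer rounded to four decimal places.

5.5324

Δs = (1.5 − (-1))/4 = 0.625.
Right endpoints: -0.375, 0.25, 0.875, 1.5.
f(-0.375) ≈ 0.6873, f(0.25) ≈ 1.2840, f(0.875) ≈ 2.3989, f(1.5) ≈ 4.4817.
Sum = Δs · [f(-0.375) + f(0.25) + f(0.875) + f(1.5)].
Sum ≈ 5.5324.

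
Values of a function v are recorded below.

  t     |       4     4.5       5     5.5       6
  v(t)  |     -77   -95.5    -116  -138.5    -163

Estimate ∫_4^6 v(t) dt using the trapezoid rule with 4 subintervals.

Δt = 0.5.
T_4 = (0.5/2)·[(-77) + 2·(-95.5) + 2·(-116) + 2·(-138.5) + (-163)] = -235.

-235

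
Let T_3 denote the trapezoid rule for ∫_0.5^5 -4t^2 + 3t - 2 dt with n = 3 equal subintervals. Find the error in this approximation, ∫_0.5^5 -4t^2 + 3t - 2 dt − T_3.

Exact integral: ∫_0.5^5 f(t) dt = -138.375.
T_3 = -145.125.
Error = -138.375 − (-145.125) = 6.75.

6.75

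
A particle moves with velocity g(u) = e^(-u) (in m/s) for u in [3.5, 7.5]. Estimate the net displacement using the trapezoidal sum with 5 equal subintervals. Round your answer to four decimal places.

Δu = (7.5 − 3.5)/5 = 0.8.
g(3.5) ≈ 0.0302, g(4.3) ≈ 0.0136, g(5.1) ≈ 0.0061, g(5.9) ≈ 0.0027, g(6.7) ≈ 0.0012, g(7.5) ≈ 0.0006.
T_5 = (Δu/2)·[g(u_0) + 2g(u_1) + ... + 2g(u_{4}) + g(u_5)].
Sum ≈ 0.0312.

0.0312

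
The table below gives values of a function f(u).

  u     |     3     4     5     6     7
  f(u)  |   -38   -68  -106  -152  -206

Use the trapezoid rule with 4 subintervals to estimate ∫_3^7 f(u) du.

Δu = 1.
T_4 = (1/2)·[(-38) + 2·(-68) + 2·(-106) + 2·(-152) + (-206)] = -448.

-448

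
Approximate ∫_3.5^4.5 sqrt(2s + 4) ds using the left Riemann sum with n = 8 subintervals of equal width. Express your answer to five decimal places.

3.44501

Δs = (4.5 − 3.5)/8 = 0.125.
Left endpoints: 3.5, 3.625, 3.75, 3.875, 4, 4.125, 4.25, 4.375.
f(3.5) ≈ 3.31662, f(3.625) ≈ 3.35410, f(3.75) ≈ 3.39116, f(3.875) ≈ 3.42783, f(4) ≈ 3.46410, f(4.125) ≈ 3.50000, f(4.25) ≈ 3.53553, f(4.375) ≈ 3.57071.
Sum = Δs · [f(3.5) + f(3.625) + f(3.75) + ...].
Sum ≈ 3.44501.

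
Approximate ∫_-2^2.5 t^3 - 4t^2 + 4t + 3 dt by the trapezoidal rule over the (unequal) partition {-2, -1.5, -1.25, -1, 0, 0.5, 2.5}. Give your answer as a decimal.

Subinterval widths: 0.5, 0.25, 0.25, 1, 0.5, 2.
f(-2) = -29, f(-1.5) = -15.375, f(-1.25) = -10.203125, f(-1) = -6, f(0) = 3, f(0.5) = 4.125, f(2.5) = 3.625.
On each subinterval the trapezoid contributes (Δt_i/2)·[f(t_{i-1}) + f(t_i)].
Sum = -8.28515625.

-8.28515625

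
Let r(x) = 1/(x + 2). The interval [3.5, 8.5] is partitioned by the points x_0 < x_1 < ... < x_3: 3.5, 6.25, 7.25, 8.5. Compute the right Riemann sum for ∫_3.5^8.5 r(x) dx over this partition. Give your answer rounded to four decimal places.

Subinterval widths: 2.75, 1, 1.25.
Right endpoints: 6.25, 7.25, 8.5.
r(6.25) = 4/33, r(7.25) = 4/37, r(8.5) = 2/21.
Sum = Σ Δx_i · r(x_i).
Sum ≈ 0.5605.

0.5605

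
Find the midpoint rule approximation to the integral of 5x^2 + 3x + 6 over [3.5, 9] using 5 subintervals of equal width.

1276.89375

Δx = (9 − 3.5)/5 = 1.1.
Midpoints: 4.05, 5.15, 6.25, 7.35, 8.45.
f(4.05) = 100.1625, f(5.15) = 154.0625, f(6.25) = 220.0625, f(7.35) = 298.1625, f(8.45) = 388.3625.
Sum = Δx · [f(4.05) + f(5.15) + f(6.25) + f(7.35) + f(8.45)].
Sum = 1276.89375.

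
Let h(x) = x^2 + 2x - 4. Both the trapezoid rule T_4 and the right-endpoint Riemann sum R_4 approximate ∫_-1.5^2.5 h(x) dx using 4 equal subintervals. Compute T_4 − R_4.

-6

T_4 = -5.
R_4 = 1.
T_4 − R_4 = -6.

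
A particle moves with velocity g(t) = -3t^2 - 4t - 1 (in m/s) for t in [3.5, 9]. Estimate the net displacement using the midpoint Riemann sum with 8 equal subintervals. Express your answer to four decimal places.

-828.4751

Δt = (9 − 3.5)/8 = 0.6875.
Midpoints: 3.84375, 4.53125, 5.21875, 5.90625, 6.59375, 7.28125, 7.96875, 8.65625.
g(3.84375) = -62155/1024, g(4.53125) = -82659/1024, g(5.21875) = -106067/1024, g(5.90625) = -132379/1024, g(6.59375) = -161595/1024, g(7.28125) = -193715/1024, g(7.96875) = -228739/1024, g(8.65625) = -266667/1024.
Sum = Δt · [g(3.84375) + g(4.53125) + g(5.21875) + ...].
Sum ≈ -828.4751.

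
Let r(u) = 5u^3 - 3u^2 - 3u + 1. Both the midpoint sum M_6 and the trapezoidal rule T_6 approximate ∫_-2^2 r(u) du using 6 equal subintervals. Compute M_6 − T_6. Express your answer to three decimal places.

1.333

M_6 ≈ -11.55556.
T_6 ≈ -12.88889.
M_6 − T_6 ≈ 1.333.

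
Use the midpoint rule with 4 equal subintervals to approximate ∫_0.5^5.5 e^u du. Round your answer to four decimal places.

Δu = (5.5 − 0.5)/4 = 1.25.
Midpoints: 1.125, 2.375, 3.625, 4.875.
f(1.125) ≈ 3.0802, f(2.375) ≈ 10.7510, f(3.625) ≈ 37.5247, f(4.875) ≈ 130.9742.
Sum = Δu · [f(1.125) + f(2.375) + f(3.625) + f(4.875)].
Sum ≈ 227.9126.

227.9126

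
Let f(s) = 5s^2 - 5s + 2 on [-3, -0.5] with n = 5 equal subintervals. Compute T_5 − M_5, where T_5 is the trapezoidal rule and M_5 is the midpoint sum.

0.78125

T_5 = 72.1875.
M_5 = 71.40625.
T_5 − M_5 = 0.78125.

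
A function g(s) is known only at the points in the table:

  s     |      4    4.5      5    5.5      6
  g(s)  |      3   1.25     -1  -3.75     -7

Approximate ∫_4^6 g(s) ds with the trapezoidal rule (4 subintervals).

Δs = 0.5.
T_4 = (0.5/2)·[3 + 2·1.25 + 2·(-1) + 2·(-3.75) + (-7)] = -2.75.

-2.75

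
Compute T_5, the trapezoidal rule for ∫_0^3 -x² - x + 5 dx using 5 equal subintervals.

Δx = (3 − 0)/5 = 0.6.
f(0) = 5, f(0.6) = 4.04, f(1.2) = 2.36, f(1.8) = -0.04, f(2.4) = -3.16, f(3) = -7.
T_5 = (Δx/2)·[f(x_0) + 2f(x_1) + ... + 2f(x_{4}) + f(x_5)].
Sum = 1.32.

1.32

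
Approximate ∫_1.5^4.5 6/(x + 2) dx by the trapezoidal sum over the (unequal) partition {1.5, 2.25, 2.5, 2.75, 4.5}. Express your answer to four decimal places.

3.7529

Subinterval widths: 0.75, 0.25, 0.25, 1.75.
f(1.5) = 12/7, f(2.25) = 24/17, f(2.5) = 4/3, f(2.75) = 24/19, f(4.5) = 12/13.
On each subinterval the trapezoid contributes (Δx_i/2)·[f(x_{i-1}) + f(x_i)].
Sum ≈ 3.7529.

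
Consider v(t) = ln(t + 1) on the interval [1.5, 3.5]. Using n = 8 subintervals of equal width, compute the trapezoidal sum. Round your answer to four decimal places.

2.4767

Δt = (3.5 − 1.5)/8 = 0.25.
v(1.5) ≈ 0.9163, v(1.75) ≈ 1.0116, v(2) ≈ 1.0986, v(2.25) ≈ 1.1787, v(2.5) ≈ 1.2528, v(2.75) ≈ 1.3218, v(3) ≈ 1.3863, v(3.25) ≈ 1.4469, v(3.5) ≈ 1.5041.
T_8 = (Δt/2)·[v(t_0) + 2v(t_1) + ... + 2v(t_{7}) + v(t_8)].
Sum ≈ 2.4767.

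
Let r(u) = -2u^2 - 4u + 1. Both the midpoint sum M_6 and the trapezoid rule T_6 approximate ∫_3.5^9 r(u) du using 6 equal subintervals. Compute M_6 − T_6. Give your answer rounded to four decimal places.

M_6 ≈ -588.646412.
T_6 ≈ -590.957176.
M_6 − T_6 ≈ 2.3108.

2.3108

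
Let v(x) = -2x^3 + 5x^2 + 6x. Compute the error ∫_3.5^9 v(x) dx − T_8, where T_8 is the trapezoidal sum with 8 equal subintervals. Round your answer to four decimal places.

14.0812

Exact integral: ∫_3.5^9 v(x) dx ≈ -1855.677083.
T_8 ≈ -1869.758301.
Error ≈ -1855.677083 − (-1869.758301) ≈ 14.0812.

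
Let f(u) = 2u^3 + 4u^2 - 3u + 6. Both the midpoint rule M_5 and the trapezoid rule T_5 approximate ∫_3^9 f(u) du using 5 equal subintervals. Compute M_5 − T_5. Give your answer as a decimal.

-86.4

M_5 = 4075.2.
T_5 = 4161.6.
M_5 − T_5 = -86.4.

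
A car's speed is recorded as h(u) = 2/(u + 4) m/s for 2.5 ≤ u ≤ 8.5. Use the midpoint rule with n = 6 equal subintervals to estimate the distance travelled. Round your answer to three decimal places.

Δu = (8.5 − 2.5)/6 = 1.
Midpoints: 3, 4, 5, 6, 7, 8.
h(3) = 2/7, h(4) = 0.25, h(5) = 2/9, h(6) = 0.2, h(7) = 2/11, h(8) = 1/6.
Sum = Δu · [h(3) + h(4) + h(5) + ...].
Sum ≈ 1.306.

1.306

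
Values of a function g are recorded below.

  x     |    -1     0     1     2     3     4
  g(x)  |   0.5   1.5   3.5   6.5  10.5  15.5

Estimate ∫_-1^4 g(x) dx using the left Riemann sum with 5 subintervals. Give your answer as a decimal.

22.5

Δx = 1.
Sum = 1·[0.5 + 1.5 + 3.5 + 6.5 + 10.5] = 22.5.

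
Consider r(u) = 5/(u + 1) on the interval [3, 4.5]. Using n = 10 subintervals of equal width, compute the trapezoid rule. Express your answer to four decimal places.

1.5925

Δu = (4.5 − 3)/10 = 0.15.
r(3) = 1.25, r(3.15) = 100/83, r(3.3) = 50/43, r(3.45) = 100/89, r(3.6) = 25/23, r(3.75) = 20/19, r(3.9) = 50/49, r(4.05) = 100/101, r(4.2) = 25/26, r(4.35) = 100/107, r(4.5) = 10/11.
T_10 = (Δu/2)·[r(u_0) + 2r(u_1) + ... + 2r(u_{9}) + r(u_10)].
Sum ≈ 1.5925.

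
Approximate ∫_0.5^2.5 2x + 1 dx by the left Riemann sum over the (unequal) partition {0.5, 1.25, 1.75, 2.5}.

Subinterval widths: 0.75, 0.5, 0.75.
Left endpoints: 0.5, 1.25, 1.75.
f(0.5) = 2, f(1.25) = 3.5, f(1.75) = 4.5.
Sum = Σ Δx_i · f(x_i).
Sum = 6.625.

6.625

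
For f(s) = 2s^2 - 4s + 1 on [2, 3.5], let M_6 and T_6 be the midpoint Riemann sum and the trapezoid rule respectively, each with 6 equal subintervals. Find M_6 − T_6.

M_6 = 8.234375.
T_6 = 8.28125.
M_6 − T_6 = -0.046875.

-0.046875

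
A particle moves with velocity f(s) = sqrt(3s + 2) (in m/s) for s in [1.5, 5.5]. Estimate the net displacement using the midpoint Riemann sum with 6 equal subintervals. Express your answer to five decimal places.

14.00435

Δs = (5.5 − 1.5)/6 = 2/3.
Midpoints: 11/6, 2.5, 19/6, 23/6, 4.5, 31/6.
f(11/6) ≈ 2.73861, f(2.5) ≈ 3.08221, f(19/6) ≈ 3.39116, f(23/6) ≈ 3.67423, f(4.5) ≈ 3.93700, f(31/6) ≈ 4.18330.
Sum = Δs · [f(11/6) + f(2.5) + f(19/6) + ...].
Sum ≈ 14.00435.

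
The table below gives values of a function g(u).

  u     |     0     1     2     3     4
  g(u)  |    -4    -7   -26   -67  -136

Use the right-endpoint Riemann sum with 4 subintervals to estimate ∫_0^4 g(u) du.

-236

Δu = 1.
Sum = 1·[(-7) + (-26) + (-67) + (-136)] = -236.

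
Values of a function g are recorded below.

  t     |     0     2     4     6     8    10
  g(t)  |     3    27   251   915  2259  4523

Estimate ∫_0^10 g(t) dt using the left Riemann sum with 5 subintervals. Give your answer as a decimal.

Δt = 2.
Sum = 2·[3 + 27 + 251 + 915 + 2259] = 6910.

6910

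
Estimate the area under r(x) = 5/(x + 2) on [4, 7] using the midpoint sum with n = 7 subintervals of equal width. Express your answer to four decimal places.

2.0267

Δx = (7 − 4)/7 = 3/7.
Midpoints: 59/14, 65/14, 71/14, 5.5, 83/14, 89/14, 95/14.
r(59/14) = 70/87, r(65/14) = 70/93, r(71/14) = 70/99, r(5.5) = 2/3, r(83/14) = 70/111, r(89/14) = 70/117, r(95/14) = 70/123.
Sum = Δx · [r(59/14) + r(65/14) + r(71/14) + ...].
Sum ≈ 2.0267.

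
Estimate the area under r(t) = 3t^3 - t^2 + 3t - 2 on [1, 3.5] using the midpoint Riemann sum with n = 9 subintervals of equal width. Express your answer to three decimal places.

109.404

Δt = (3.5 − 1)/9 = 5/18.
Midpoints: 41/36, 17/12, 61/36, 71/36, 2.25, 91/36, 101/36, 37/12, 121/36.
r(41/36) = 70781/15552, r(17/12) = 5053/576, r(61/36) = 230281/15552, r(71/36) = 358331/15552, r(2.25) = 33.859375, r(91/36) = 741031/15552, r(101/36) = 1007681/15552, r(37/12) = 16451/192, r(121/36) = 1721581/15552.
Sum = Δt · [r(41/36) + r(17/12) + r(61/36) + ...].
Sum ≈ 109.404.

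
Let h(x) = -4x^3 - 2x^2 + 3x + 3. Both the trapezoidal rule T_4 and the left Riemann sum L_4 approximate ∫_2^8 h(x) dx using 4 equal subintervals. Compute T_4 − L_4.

T_4 = -4447.5.
L_4 = -2859.
T_4 − L_4 = -1588.5.

-1588.5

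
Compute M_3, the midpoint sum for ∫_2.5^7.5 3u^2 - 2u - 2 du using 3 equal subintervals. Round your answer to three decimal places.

Δu = (7.5 − 2.5)/3 = 5/3.
Midpoints: 10/3, 5, 20/3.
f(10/3) = 74/3, f(5) = 63, f(20/3) = 118.
Sum = Δu · [f(10/3) + f(5) + f(20/3)].
Sum ≈ 342.778.

342.778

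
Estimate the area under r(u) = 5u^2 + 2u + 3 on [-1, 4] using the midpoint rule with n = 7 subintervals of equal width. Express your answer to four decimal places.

137.2704

Δu = (4 − (-1))/7 = 5/7.
Midpoints: -9/14, 1/14, 11/14, 1.5, 31/14, 41/14, 51/14.
r(-9/14) = 741/196, r(1/14) = 621/196, r(11/14) = 1501/196, r(1.5) = 17.25, r(31/14) = 6261/196, r(41/14) = 10141/196, r(51/14) = 15021/196.
Sum = Δu · [r(-9/14) + r(1/14) + r(11/14) + ...].
Sum ≈ 137.2704.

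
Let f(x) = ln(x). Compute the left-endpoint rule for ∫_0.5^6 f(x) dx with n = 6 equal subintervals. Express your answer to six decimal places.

4.339680

Δx = (6 − 0.5)/6 = 11/12.
Left endpoints: 0.5, 17/12, 7/3, 3.25, 25/6, 61/12.
f(0.5) ≈ -0.693147, f(17/12) ≈ 0.348307, f(7/3) ≈ 0.847298, f(3.25) ≈ 1.178655, f(25/6) ≈ 1.427116, f(61/12) ≈ 1.625967.
Sum = Δx · [f(0.5) + f(17/12) + f(7/3) + ...].
Sum ≈ 4.339680.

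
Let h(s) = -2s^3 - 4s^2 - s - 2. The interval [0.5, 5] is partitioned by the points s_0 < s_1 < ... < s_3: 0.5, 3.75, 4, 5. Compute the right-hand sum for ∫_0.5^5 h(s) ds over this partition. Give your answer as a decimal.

-950.7734375

Subinterval widths: 3.25, 0.25, 1.
Right endpoints: 3.75, 4, 5.
h(3.75) = -167.46875, h(4) = -198, h(5) = -357.
Sum = Σ Δs_i · h(s_i).
Sum = -950.7734375.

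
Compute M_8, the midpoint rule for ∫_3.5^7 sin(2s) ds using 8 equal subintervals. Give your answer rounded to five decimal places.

0.31865

Δs = (7 − 3.5)/8 = 0.4375.
Midpoints: 3.71875, 4.15625, 4.59375, 5.03125, 5.46875, 5.90625, 6.34375, 6.78125.
f(3.71875) ≈ 0.91452, f(4.15625) ≈ 0.89671, f(4.59375) ≈ 0.23506, f(5.03125) ≈ -0.59537, f(5.46875) ≈ -0.99831, f(5.90625) ≈ -0.68447, f(6.34375) ≈ 0.12083, f(6.78125) ≈ 0.83937.
Sum = Δs · [f(3.71875) + f(4.15625) + f(4.59375) + ...].
Sum ≈ 0.31865.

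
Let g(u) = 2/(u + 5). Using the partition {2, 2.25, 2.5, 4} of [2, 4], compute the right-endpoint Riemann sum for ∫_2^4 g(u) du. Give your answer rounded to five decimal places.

0.46897

Subinterval widths: 0.25, 0.25, 1.5.
Right endpoints: 2.25, 2.5, 4.
g(2.25) = 8/29, g(2.5) = 4/15, g(4) = 2/9.
Sum = Σ Δu_i · g(u_i).
Sum ≈ 0.46897.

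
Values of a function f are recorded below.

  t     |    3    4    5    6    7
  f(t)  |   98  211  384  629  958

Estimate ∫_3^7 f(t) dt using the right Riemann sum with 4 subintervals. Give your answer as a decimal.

2182

Δt = 1.
Sum = 1·[211 + 384 + 629 + 958] = 2182.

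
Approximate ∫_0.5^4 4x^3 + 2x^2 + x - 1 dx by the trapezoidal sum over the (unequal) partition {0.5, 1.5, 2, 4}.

Subinterval widths: 1, 0.5, 2.
f(0.5) = 0.5, f(1.5) = 18.5, f(2) = 41, f(4) = 291.
On each subinterval the trapezoid contributes (Δx_i/2)·[f(x_{i-1}) + f(x_i)].
Sum = 356.375.

356.375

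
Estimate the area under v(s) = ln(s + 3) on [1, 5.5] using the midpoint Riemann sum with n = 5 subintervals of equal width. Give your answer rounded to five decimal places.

Δs = (5.5 − 1)/5 = 0.9.
Midpoints: 1.45, 2.35, 3.25, 4.15, 5.05.
v(1.45) ≈ 1.49290, v(2.35) ≈ 1.67710, v(3.25) ≈ 1.83258, v(4.15) ≈ 1.96711, v(5.05) ≈ 2.08567.
Sum = Δs · [v(1.45) + v(2.35) + v(3.25) + v(4.15) + v(5.05)].
Sum ≈ 8.14983.

8.14983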